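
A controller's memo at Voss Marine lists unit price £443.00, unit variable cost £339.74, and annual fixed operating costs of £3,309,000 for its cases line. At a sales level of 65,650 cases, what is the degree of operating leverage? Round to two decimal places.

At 65,650 units, contribution = 65,650 × £103.26 = £6,779,019.00.
Operating income = contribution − fixed costs = £6,779,019.00 − £3,309,000 = £3,470,019.00.
Degree of operating leverage = £6,779,019.00 / £3,470,019.00 = 1.9536.

1.95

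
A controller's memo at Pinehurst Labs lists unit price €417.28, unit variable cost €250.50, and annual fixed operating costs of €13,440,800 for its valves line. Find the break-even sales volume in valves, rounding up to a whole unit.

80,590 valves

Contribution margin per unit = €417.28 − €250.50 = €166.78.
Units to break even: €13,440,800 ÷ €166.78 = 80,590.00, rounded up to 80,590.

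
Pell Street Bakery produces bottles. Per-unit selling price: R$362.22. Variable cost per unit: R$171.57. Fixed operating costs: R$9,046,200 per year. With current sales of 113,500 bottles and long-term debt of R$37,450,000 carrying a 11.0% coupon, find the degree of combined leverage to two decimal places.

Contribution at this volume is 113,500 × R$190.65 = R$21,638,775.00.
Operating income = contribution − fixed costs = R$21,638,775.00 − R$9,046,200 = R$12,592,575.00. Interest = R$4,119,500.00, so EBIT − I = R$8,473,075.00.
DCL = contribution ÷ (EBIT − I) = R$21,638,775.00 ÷ R$8,473,075.00 = 2.5538.

2.55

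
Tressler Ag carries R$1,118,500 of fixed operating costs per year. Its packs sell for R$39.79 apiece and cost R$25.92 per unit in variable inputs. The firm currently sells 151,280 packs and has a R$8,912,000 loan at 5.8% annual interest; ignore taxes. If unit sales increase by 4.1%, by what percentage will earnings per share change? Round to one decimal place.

+18.6%

Total contribution margin = 151,280 × R$13.87 = R$2,098,253.60.
Subtracting fixed costs: EBIT = R$2,098,253.60 − R$1,118,500 = R$979,753.60.
After interest of R$516,896.00, pre-tax earnings = R$462,857.60.
Degree of combined leverage = contribution ÷ (EBIT − I) = R$2,098,253.60 ÷ R$462,857.60 = 4.5333.
EPS therefore changes by 4.5333 × (+4.1%) = +18.6%.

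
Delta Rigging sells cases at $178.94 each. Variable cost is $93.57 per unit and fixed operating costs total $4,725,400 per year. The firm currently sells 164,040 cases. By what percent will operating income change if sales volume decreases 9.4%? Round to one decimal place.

At 164,040 units, contribution = 164,040 × $85.37 = $14,004,094.80.
Subtracting fixed costs: EBIT = $14,004,094.80 − $4,725,400 = $9,278,694.80.
Degree of operating leverage = $14,004,094.80 / $9,278,694.80 = 1.5093.
%ΔEBIT = DOL × %ΔSales = 1.5093 × -9.4% = -14.2%.

-14.2%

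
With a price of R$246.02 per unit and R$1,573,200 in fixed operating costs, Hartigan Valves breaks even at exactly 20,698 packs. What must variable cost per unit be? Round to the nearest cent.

At break-even, FC = Q × (P − VC), so P − VC = R$1,573,200 ÷ 20,698 = R$76.0073.
Hence VC = price − CM = R$246.02 − R$76.0073 = R$170.01.

R$170.01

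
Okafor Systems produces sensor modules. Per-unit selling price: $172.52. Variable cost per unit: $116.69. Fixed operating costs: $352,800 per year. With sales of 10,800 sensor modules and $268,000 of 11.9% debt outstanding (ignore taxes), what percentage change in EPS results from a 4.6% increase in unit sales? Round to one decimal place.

+12.7%

Contribution at this volume is 10,800 × $55.83 = $602,964.00.
Subtracting fixed costs: EBIT = $602,964.00 − $352,800 = $250,164.00.
After interest of $31,892.00, pre-tax earnings = $218,272.00.
DCL = total CM / (EBIT − I) = $602,964.00 / $218,272.00 = 2.7624.
EPS therefore changes by 2.7624 × (+4.6%) = +12.7%.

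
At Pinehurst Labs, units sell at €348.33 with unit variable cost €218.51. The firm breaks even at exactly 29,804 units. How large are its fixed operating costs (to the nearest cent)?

Contribution margin per unit = €348.33 − €218.51 = €129.82.
Fixed costs = break-even units × CM = 29,804 × €129.82 = €3,869,155.28.

€3,869,155.28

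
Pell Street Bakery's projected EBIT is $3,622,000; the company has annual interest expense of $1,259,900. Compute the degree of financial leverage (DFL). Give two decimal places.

1.53

Interest = $1,259,900.00.
DFL = EBIT ÷ (EBIT − I) = $3,622,000 ÷ ($3,622,000 − $1,259,900.00) = $3,622,000 ÷ $2,362,100.00 = 1.5334.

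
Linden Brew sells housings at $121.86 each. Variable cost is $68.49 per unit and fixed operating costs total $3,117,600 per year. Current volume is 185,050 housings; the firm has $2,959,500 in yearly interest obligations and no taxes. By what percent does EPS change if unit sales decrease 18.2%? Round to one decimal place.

-47.3%

Contribution at this volume is 185,050 × $53.37 = $9,876,118.50.
EBIT = $9,876,118.50 − $3,117,600 = $6,758,518.50.
After interest of $2,959,500.00, pre-tax earnings = $3,799,018.50.
DCL = total CM / (EBIT − I) = $9,876,118.50 / $3,799,018.50 = 2.5997.
EPS therefore changes by 2.5997 × (-18.2%) = -47.3%.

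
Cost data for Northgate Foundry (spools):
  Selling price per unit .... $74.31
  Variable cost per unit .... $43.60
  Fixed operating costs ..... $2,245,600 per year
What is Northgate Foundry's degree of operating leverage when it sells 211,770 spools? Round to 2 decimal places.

1.53

At 211,770 units, contribution = 211,770 × $30.71 = $6,503,456.70.
Subtracting fixed costs: EBIT = $6,503,456.70 − $2,245,600 = $4,257,856.70.
Degree of operating leverage = $6,503,456.70 / $4,257,856.70 = 1.5274.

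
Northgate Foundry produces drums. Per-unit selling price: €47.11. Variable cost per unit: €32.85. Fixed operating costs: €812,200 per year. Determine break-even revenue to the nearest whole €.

€2,683,222

Contribution margin per unit = €47.11 − €32.85 = €14.26, a CM ratio of €14.26 ÷ €47.11 = 0.3027.
Break-even sales = FC ÷ CM ratio = €812,200 × €47.11 / €14.26 = €2,683,222.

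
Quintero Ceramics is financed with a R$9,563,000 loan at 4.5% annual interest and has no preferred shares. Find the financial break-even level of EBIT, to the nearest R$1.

R$430,335

Annual interest = 4.5% × R$9,563,000 = R$430,335.00.
Without preferred stock the financial break-even is simply EBIT = interest = R$430,335.00.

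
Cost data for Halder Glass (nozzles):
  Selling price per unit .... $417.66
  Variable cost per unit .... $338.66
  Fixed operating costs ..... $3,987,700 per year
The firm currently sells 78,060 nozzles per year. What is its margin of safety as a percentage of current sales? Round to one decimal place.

35.3%

Contribution margin per unit = $417.66 − $338.66 = $79.00. Break-even units = $3,987,700 ÷ $79.00 = 50,477.22; break-even revenue = 50,477.22 × $417.66 = $21,082,313.70.
Current sales = 78,060 × $417.66 = $32,602,539.60.
Margin of safety = ($32,602,539.60 − $21,082,313.70) ÷ $32,602,539.60 = 35.3%.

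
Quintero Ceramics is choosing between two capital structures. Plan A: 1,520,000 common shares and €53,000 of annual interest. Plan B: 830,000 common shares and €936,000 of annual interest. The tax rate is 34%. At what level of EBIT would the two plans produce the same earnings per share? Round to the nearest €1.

Set EPS_A = EPS_B: (EBIT − €53,000)(1 − 0.34) ÷ 1,520,000 = (EBIT − €936,000)(1 − 0.34) ÷ 830,000.
Cancelling (1 − t) and cross-multiplying: 830,000·(EBIT − 53,000) = 1,520,000·(EBIT − 936,000).
EBIT × (1,520,000 − 830,000) = 936,000 × 1,520,000 − 53,000 × 830,000 = 1,378,730,000,000, so EBIT = 1,378,730,000,000 ÷ 690,000 = 1,998,159.42.

€1,998,159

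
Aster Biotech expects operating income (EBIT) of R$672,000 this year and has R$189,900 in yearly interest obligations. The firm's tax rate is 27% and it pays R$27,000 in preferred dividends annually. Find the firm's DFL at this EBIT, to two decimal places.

1.51

Annual interest charges come to R$189,900.00.
Pre-tax preferred-dividend burden = R$27,000 ÷ (1 − 0.27) = R$36,986.30.
DFL = EBIT ÷ [EBIT − I − D_p/(1−t)] = R$672,000 ÷ [R$672,000 − R$189,900.00 − R$36,986.30] = R$672,000 ÷ R$445,113.70 = 1.5097.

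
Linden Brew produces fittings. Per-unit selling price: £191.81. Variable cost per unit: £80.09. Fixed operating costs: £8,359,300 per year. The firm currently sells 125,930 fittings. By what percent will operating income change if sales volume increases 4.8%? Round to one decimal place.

At 125,930 units, contribution = 125,930 × £111.72 = £14,068,899.60.
Operating income = contribution − fixed costs = £14,068,899.60 − £8,359,300 = £5,709,599.60.
Degree of operating leverage = £14,068,899.60 / £5,709,599.60 = 2.4641.
So EBIT moves 2.4641 × (+4.8%) = +11.8%.

+11.8%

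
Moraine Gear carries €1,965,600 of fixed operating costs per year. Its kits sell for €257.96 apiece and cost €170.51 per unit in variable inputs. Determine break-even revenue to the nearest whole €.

CM per unit = €257.96 − €170.51 = €87.45; CM ratio = €87.45 / €257.96 = 0.3390.
Break-even revenue = fixed costs × price ÷ CM = €1,965,600 × €257.96 ÷ €87.45 = €5,798,127.

€5,798,127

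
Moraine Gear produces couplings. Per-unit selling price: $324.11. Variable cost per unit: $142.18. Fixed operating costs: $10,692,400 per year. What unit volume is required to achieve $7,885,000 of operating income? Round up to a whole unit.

102,113 couplings

Unit CM = price − variable cost = $324.11 − $142.18 = $181.93.
Required volume = (fixed costs + target profit) ÷ CM = ($10,692,400 + $7,885,000) ÷ $181.93 = 102,112.90, so 102,113 couplings.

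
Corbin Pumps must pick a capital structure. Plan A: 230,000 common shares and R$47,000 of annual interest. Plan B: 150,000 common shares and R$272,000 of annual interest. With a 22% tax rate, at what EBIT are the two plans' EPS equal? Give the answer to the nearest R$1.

R$693,875

At indifference, (EBIT − 47,000)(1 − t)/230,000 = (EBIT − 272,000)(1 − t)/150,000.
Cancelling (1 − t) and cross-multiplying: 150,000·(EBIT − 47,000) = 230,000·(EBIT − 272,000).
EBIT × (230,000 − 150,000) = 272,000 × 230,000 − 47,000 × 150,000 = 55,510,000,000, so EBIT = 55,510,000,000 ÷ 80,000 = 693,875.00.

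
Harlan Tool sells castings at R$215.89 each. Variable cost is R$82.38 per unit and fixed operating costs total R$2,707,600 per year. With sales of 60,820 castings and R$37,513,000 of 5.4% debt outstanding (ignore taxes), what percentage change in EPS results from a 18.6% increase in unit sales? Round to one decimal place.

+44.6%

At 60,820 units, contribution = 60,820 × R$133.51 = R$8,120,078.20.
Operating income = contribution − fixed costs = R$8,120,078.20 − R$2,707,600 = R$5,412,478.20.
Interest = R$2,025,702.00, so EBIT − I = R$3,386,776.20.
DCL = total CM / (EBIT − I) = R$8,120,078.20 / R$3,386,776.20 = 2.3976.
%ΔEPS = DCL × %ΔSales = 2.3976 × +18.6% = +44.6%.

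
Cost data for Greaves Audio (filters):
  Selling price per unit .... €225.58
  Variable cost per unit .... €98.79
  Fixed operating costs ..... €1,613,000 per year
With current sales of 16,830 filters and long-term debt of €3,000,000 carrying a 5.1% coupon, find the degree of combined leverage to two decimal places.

5.80

At 16,830 units, contribution = 16,830 × €126.79 = €2,133,875.70.
Subtracting fixed costs: EBIT = €2,133,875.70 − €1,613,000 = €520,875.70. Interest = €153,000.00.
DOL = €2,133,875.70 ÷ €520,875.70 = 4.0967; DFL = €520,875.70 ÷ €367,875.70 = 1.4159.
Combined leverage = 4.0967 × 1.4159 = 5.8005.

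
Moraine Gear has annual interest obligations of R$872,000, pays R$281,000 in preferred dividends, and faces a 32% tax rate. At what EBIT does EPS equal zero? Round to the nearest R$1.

R$1,285,235

Grossing the preferred dividend up to pre-tax terms: R$281,000 / (1 − 0.32) = R$413,235.29.
EPS = 0 when EBIT covers interest plus the pre-tax preferred burden: R$872,000 + R$413,235.29 = R$1,285,235.29.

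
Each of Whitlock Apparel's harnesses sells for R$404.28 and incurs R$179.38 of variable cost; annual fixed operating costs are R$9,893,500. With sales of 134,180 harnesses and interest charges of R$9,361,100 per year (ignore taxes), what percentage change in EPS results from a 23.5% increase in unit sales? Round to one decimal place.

Contribution at this volume is 134,180 × R$224.90 = R$30,177,082.00.
Operating income = contribution − fixed costs = R$30,177,082.00 − R$9,893,500 = R$20,283,582.00.
Interest = R$9,361,100.00, so EBIT − I = R$10,922,482.00.
Degree of combined leverage = contribution ÷ (EBIT − I) = R$30,177,082.00 ÷ R$10,922,482.00 = 2.7628.
%ΔEPS = DCL × %ΔSales = 2.7628 × +23.5% = +64.9%.

+64.9%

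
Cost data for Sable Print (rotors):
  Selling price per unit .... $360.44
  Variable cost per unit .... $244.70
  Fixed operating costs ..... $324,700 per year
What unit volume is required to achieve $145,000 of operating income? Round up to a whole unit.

4,059 rotors

Contribution margin per unit = $360.44 − $244.70 = $115.74.
Need Q such that Q × $115.74 − $324,700 = $145,000, i.e. Q = $469,700 / $115.74 = 4,058.23 → 4,059.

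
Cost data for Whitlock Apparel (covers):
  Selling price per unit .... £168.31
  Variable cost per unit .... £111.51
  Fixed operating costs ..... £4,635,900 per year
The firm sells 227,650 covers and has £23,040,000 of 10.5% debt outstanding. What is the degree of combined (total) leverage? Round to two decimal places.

2.20

Total contribution margin = 227,650 × £56.80 = £12,930,520.00.
Subtracting fixed costs: EBIT = £12,930,520.00 − £4,635,900 = £8,294,620.00. Interest = £2,419,200.00, so EBIT − I = £5,875,420.00.
DCL = contribution ÷ (EBIT − I) = £12,930,520.00 ÷ £5,875,420.00 = 2.2008.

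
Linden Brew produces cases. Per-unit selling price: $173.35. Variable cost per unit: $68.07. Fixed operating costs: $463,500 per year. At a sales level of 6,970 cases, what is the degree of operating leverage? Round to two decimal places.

2.71

At 6,970 units, contribution = 6,970 × $105.28 = $733,801.60.
Subtracting fixed costs: EBIT = $733,801.60 − $463,500 = $270,301.60.
DOL = contribution ÷ EBIT = $733,801.60 ÷ $270,301.60 = 2.7148.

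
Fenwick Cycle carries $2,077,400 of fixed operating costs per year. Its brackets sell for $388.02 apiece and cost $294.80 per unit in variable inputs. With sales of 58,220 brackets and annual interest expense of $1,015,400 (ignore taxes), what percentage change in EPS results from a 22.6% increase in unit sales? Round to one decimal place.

+52.5%

At 58,220 units, contribution = 58,220 × $93.22 = $5,427,268.40.
Subtracting fixed costs: EBIT = $5,427,268.40 − $2,077,400 = $3,349,868.40.
After interest of $1,015,400.00, pre-tax earnings = $2,334,468.40.
DCL = total CM / (EBIT − I) = $5,427,268.40 / $2,334,468.40 = 2.3248.
%ΔEPS = DCL × %ΔSales = 2.3248 × +22.6% = +52.5%.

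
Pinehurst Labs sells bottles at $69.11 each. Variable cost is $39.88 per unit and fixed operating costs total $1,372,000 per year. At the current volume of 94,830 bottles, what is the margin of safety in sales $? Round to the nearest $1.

$3,309,811

Contribution margin per unit = $69.11 − $39.88 = $29.23. Break-even units = $1,372,000 ÷ $29.23 = 46,938.08; break-even revenue = 46,938.08 × $69.11 = $3,243,890.52.
Actual sales revenue = 94,830 × $69.11 = $6,553,701.30.
Margin of safety = $6,553,701.30 − $3,243,890.52 = $3,309,811.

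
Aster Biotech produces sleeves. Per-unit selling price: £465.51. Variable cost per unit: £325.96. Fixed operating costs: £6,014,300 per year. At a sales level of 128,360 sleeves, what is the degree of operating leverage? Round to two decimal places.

Total contribution margin = 128,360 × £139.55 = £17,912,638.00.
Subtracting fixed costs: EBIT = £17,912,638.00 − £6,014,300 = £11,898,338.00.
So DOL = total CM / EBIT = £17,912,638.00 / £11,898,338.00 = 1.5055.

1.51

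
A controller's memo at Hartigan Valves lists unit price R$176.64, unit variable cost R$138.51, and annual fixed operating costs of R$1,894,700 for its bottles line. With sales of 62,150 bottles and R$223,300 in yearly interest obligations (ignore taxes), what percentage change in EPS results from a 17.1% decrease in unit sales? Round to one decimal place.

Contribution at this volume is 62,150 × R$38.13 = R$2,369,779.50.
Subtracting fixed costs: EBIT = R$2,369,779.50 − R$1,894,700 = R$475,079.50.
Interest = R$223,300.00, so EBIT − I = R$251,779.50.
Degree of combined leverage = contribution ÷ (EBIT − I) = R$2,369,779.50 ÷ R$251,779.50 = 9.4121.
EPS therefore changes by 9.4121 × (-17.1%) = -160.9%.

-160.9%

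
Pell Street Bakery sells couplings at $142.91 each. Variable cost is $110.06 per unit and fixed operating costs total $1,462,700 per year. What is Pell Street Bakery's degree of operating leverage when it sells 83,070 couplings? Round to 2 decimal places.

Contribution at this volume is 83,070 × $32.85 = $2,728,849.50.
Subtracting fixed costs: EBIT = $2,728,849.50 − $1,462,700 = $1,266,149.50.
So DOL = total CM / EBIT = $2,728,849.50 / $1,266,149.50 = 2.1552.

2.16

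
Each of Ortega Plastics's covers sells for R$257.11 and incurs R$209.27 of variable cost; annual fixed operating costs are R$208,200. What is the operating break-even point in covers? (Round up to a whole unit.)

4,353 covers

Each unit contributes R$257.11 − R$209.27 = R$47.84.
Break-even volume = fixed costs ÷ CM per unit = R$208,200 ÷ R$47.84 = 4,352.01, so 4,353 covers.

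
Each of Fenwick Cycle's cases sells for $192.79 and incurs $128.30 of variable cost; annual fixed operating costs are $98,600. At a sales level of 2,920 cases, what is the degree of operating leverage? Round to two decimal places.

2.10

Contribution at this volume is 2,920 × $64.49 = $188,310.80.
Subtracting fixed costs: EBIT = $188,310.80 − $98,600 = $89,710.80.
So DOL = total CM / EBIT = $188,310.80 / $89,710.80 = 2.0991.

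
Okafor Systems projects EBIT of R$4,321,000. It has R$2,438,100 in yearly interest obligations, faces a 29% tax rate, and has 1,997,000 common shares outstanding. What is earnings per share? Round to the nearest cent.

R$0.67

Interest = R$2,438,100.00, so EBT = R$4,321,000 − R$2,438,100.00 = R$1,882,900.00.
Net income = R$1,882,900.00 × (1 − 0.29) = R$1,336,859.00.
Per share: R$1,336,859.00 / 1,997,000 shares = R$0.67.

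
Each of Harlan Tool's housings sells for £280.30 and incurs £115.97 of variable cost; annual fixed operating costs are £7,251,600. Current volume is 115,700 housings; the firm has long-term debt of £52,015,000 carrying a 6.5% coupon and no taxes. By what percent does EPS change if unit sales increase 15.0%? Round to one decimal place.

+34.0%

Contribution at this volume is 115,700 × £164.33 = £19,012,981.00.
EBIT = £19,012,981.00 − £7,251,600 = £11,761,381.00.
Interest = £3,380,975.00, so EBIT − I = £8,380,406.00.
DCL = total CM / (EBIT − I) = £19,012,981.00 / £8,380,406.00 = 2.2687.
EPS therefore changes by 2.2687 × (+15.0%) = +34.0%.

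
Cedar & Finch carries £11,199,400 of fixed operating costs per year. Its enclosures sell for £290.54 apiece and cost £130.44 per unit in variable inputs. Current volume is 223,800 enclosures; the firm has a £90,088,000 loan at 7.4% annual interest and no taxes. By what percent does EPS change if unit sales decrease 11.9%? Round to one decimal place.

-23.7%

Contribution at this volume is 223,800 × £160.10 = £35,830,380.00.
EBIT = £35,830,380.00 − £11,199,400 = £24,630,980.00.
After interest of £6,666,512.00, pre-tax earnings = £17,964,468.00.
Degree of combined leverage = contribution ÷ (EBIT − I) = £35,830,380.00 ÷ £17,964,468.00 = 1.9945.
%ΔEPS = DCL × %ΔSales = 1.9945 × -11.9% = -23.7%.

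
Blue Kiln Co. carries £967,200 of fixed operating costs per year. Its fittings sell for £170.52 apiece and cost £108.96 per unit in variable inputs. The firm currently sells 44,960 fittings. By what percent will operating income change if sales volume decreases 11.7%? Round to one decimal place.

Total contribution margin = 44,960 × £61.56 = £2,767,737.60.
Subtracting fixed costs: EBIT = £2,767,737.60 − £967,200 = £1,800,537.60.
Degree of operating leverage = £2,767,737.60 / £1,800,537.60 = 1.5372.
Operating income changes by 1.5372 × -11.7% = -18.0%.

-18.0%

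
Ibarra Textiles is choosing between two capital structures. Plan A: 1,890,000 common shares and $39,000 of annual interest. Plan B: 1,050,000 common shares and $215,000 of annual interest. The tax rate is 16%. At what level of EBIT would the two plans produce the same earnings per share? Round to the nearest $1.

Set EPS_A = EPS_B: (EBIT − $39,000)(1 − 0.16) ÷ 1,890,000 = (EBIT − $215,000)(1 − 0.16) ÷ 1,050,000.
Cancelling (1 − t) and cross-multiplying: 1,050,000·(EBIT − 39,000) = 1,890,000·(EBIT − 215,000).
EBIT × (1,890,000 − 1,050,000) = 215,000 × 1,890,000 − 39,000 × 1,050,000 = 365,400,000,000, so EBIT = 365,400,000,000 ÷ 840,000 = 435,000.00.

$435,000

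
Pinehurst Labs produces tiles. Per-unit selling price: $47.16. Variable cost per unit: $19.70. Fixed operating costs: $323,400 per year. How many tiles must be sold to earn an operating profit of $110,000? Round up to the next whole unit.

15,783 tiles

Each unit contributes $47.16 − $19.70 = $27.46.
Required volume = (fixed costs + target profit) ÷ CM = ($323,400 + $110,000) ÷ $27.46 = 15,782.96, so 15,783 tiles.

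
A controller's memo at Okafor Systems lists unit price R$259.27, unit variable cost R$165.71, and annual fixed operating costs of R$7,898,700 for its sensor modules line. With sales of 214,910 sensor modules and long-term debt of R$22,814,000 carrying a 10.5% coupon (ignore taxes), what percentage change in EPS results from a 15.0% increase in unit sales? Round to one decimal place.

Total contribution margin = 214,910 × R$93.56 = R$20,106,979.60.
EBIT = R$20,106,979.60 − R$7,898,700 = R$12,208,279.60.
After interest of R$2,395,470.00, pre-tax earnings = R$9,812,809.60.
DCL = total CM / (EBIT − I) = R$20,106,979.60 / R$9,812,809.60 = 2.0491.
EPS therefore changes by 2.0491 × (+15.0%) = +30.7%.

+30.7%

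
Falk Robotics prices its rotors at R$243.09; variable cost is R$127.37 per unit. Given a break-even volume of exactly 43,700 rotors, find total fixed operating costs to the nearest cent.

R$5,056,964.00

Contribution margin per unit = R$243.09 − R$127.37 = R$115.72.
Since BE = FC / CM, FC = 43,700 × R$115.72 = R$5,056,964.00.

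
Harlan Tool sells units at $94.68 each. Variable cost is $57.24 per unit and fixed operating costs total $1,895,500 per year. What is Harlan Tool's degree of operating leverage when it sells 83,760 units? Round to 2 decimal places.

2.53

Contribution at this volume is 83,760 × $37.44 = $3,135,974.40.
Subtracting fixed costs: EBIT = $3,135,974.40 − $1,895,500 = $1,240,474.40.
So DOL = total CM / EBIT = $3,135,974.40 / $1,240,474.40 = 2.5280.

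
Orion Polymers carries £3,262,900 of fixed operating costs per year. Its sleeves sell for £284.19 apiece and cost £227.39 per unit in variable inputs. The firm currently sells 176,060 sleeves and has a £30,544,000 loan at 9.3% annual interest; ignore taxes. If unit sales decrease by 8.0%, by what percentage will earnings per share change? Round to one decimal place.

-20.5%

Total contribution margin = 176,060 × £56.80 = £10,000,208.00.
Subtracting fixed costs: EBIT = £10,000,208.00 − £3,262,900 = £6,737,308.00.
After interest of £2,840,592.00, pre-tax earnings = £3,896,716.00.
DCL = total CM / (EBIT − I) = £10,000,208.00 / £3,896,716.00 = 2.5663.
%ΔEPS = DCL × %ΔSales = 2.5663 × -8.0% = -20.5%.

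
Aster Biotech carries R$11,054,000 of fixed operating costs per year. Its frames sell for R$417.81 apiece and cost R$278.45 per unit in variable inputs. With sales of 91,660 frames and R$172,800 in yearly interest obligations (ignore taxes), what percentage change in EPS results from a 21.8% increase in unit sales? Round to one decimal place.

Contribution at this volume is 91,660 × R$139.36 = R$12,773,737.60.
Subtracting fixed costs: EBIT = R$12,773,737.60 − R$11,054,000 = R$1,719,737.60.
Interest = R$172,800.00, so EBIT − I = R$1,546,937.60.
Degree of combined leverage = contribution ÷ (EBIT − I) = R$12,773,737.60 ÷ R$1,546,937.60 = 8.2574.
EPS therefore changes by 8.2574 × (+21.8%) = +180.0%.

+180.0%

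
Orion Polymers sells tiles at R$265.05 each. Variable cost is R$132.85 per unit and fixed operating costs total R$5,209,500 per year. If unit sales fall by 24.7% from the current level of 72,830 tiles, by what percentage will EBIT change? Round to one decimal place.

-53.8%

Total contribution margin = 72,830 × R$132.20 = R$9,628,126.00.
Subtracting fixed costs: EBIT = R$9,628,126.00 − R$5,209,500 = R$4,418,626.00.
Degree of operating leverage = R$9,628,126.00 / R$4,418,626.00 = 2.1790.
%ΔEBIT = DOL × %ΔSales = 2.1790 × -24.7% = -53.8%.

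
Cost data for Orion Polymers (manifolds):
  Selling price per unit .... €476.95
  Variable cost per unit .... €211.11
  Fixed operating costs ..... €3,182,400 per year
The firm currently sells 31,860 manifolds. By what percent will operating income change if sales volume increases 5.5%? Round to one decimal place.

+8.8%

At 31,860 units, contribution = 31,860 × €265.84 = €8,469,662.40.
Subtracting fixed costs: EBIT = €8,469,662.40 − €3,182,400 = €5,287,262.40.
So DOL = total CM / EBIT = €8,469,662.40 / €5,287,262.40 = 1.6019.
Operating income changes by 1.6019 × +5.5% = +8.8%.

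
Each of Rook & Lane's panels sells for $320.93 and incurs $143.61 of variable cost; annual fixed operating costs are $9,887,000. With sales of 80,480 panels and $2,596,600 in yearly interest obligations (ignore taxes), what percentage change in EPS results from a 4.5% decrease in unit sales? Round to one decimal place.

Contribution at this volume is 80,480 × $177.32 = $14,270,713.60.
EBIT = $14,270,713.60 − $9,887,000 = $4,383,713.60.
Interest = $2,596,600.00, so EBIT − I = $1,787,113.60.
Degree of combined leverage = contribution ÷ (EBIT − I) = $14,270,713.60 ÷ $1,787,113.60 = 7.9853.
%ΔEPS = DCL × %ΔSales = 7.9853 × -4.5% = -35.9%.

-35.9%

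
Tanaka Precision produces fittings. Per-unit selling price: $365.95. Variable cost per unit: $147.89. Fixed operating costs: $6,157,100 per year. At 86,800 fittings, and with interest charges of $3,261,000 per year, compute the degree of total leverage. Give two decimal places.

Total contribution margin = 86,800 × $218.06 = $18,927,608.00.
EBIT = $18,927,608.00 − $6,157,100 = $12,770,508.00. Interest = $3,261,000.00.
DOL = $18,927,608.00 ÷ $12,770,508.00 = 1.4821; DFL = $12,770,508.00 ÷ $9,509,508.00 = 1.3429.
DCL = DOL × DFL = 1.4821 × 1.3429 = 1.9903.

1.99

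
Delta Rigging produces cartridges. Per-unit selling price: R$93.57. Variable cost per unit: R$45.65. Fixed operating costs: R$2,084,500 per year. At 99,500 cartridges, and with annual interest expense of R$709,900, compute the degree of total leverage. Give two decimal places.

2.42

Contribution at this volume is 99,500 × R$47.92 = R$4,768,040.00.
Operating income = contribution − fixed costs = R$4,768,040.00 − R$2,084,500 = R$2,683,540.00. Interest = R$709,900.00, so EBIT − I = R$1,973,640.00.
Degree of total leverage = total CM / (EBIT − interest) = R$4,768,040.00 / R$1,973,640.00 = 2.4159.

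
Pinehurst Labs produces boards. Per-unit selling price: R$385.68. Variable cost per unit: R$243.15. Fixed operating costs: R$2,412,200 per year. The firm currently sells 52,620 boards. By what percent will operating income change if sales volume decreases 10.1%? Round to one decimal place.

Contribution at this volume is 52,620 × R$142.53 = R$7,499,928.60.
EBIT = R$7,499,928.60 − R$2,412,200 = R$5,087,728.60.
Degree of operating leverage = R$7,499,928.60 / R$5,087,728.60 = 1.4741.
%ΔEBIT = DOL × %ΔSales = 1.4741 × -10.1% = -14.9%.

-14.9%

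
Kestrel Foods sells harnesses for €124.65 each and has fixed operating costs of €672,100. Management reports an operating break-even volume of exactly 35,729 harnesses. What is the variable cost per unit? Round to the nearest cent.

At break-even, FC = Q × (P − VC), so P − VC = €672,100 ÷ 35,729 = €18.8110.
Hence VC = price − CM = €124.65 − €18.8110 = €105.84.

€105.84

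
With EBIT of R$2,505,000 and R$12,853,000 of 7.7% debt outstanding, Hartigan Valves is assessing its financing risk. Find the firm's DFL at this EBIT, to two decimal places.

1.65

Interest = R$989,681.00.
Degree of financial leverage = EBIT / (EBIT − interest) = R$2,505,000 / R$1,515,319.00 = 1.6531.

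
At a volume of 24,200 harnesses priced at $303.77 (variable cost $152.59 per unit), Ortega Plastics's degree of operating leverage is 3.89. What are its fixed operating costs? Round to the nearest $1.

Total contribution margin = 24,200 × $151.18 = $3,658,556.00.
Since DOL = CM ÷ EBIT, EBIT = $3,658,556.00 ÷ 3.89 = $940,502.83.
Fixed costs = CM − EBIT = $3,658,556.00 − $940,502.83 = $2,718,053.

$2,718,053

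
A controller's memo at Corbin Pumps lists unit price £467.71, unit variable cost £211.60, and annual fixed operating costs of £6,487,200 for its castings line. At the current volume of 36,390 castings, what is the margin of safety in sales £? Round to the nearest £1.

Each unit contributes £467.71 − £211.60 = £256.11. Break-even units = £6,487,200 ÷ £256.11 = 25,329.74; break-even revenue = 25,329.74 × £467.71 = £11,846,973.22.
Actual sales revenue = 36,390 × £467.71 = £17,019,966.90.
Margin of safety = £17,019,966.90 − £11,846,973.22 = £5,172,994.

£5,172,994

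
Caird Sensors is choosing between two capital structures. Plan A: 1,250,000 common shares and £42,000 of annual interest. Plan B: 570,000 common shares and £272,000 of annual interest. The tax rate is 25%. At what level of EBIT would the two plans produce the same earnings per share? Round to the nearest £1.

Set EPS_A = EPS_B: (EBIT − £42,000)(1 − 0.25) ÷ 1,250,000 = (EBIT − £272,000)(1 − 0.25) ÷ 570,000.
The (1 − t) factor cancels: (EBIT − 42,000) × 570,000 = (EBIT − 272,000) × 1,250,000.
EBIT × (1,250,000 − 570,000) = 272,000 × 1,250,000 − 42,000 × 570,000 = 316,060,000,000, so EBIT = 316,060,000,000 ÷ 680,000 = 464,794.12.

£464,794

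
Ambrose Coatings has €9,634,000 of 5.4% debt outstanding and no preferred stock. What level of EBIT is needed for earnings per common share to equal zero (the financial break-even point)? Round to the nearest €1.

€520,236

Annual interest = 5.4% × €9,634,000 = €520,236.00.
Without preferred stock the financial break-even is simply EBIT = interest = €520,236.00.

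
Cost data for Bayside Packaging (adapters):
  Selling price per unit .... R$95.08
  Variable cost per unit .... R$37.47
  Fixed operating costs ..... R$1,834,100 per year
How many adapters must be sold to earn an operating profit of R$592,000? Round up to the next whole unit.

Unit CM = price − variable cost = R$95.08 − R$37.47 = R$57.61.
Units = (FC + target) / CM = (R$1,834,100 + R$592,000) / R$57.61 = 42,112.48, so 42,113 adapters.

42,113 adapters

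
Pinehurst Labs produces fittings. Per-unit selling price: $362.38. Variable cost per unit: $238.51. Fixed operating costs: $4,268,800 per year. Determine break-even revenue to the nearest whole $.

CM per unit = $362.38 − $238.51 = $123.87; CM ratio = $123.87 / $362.38 = 0.3418.
Break-even sales = FC ÷ CM ratio = $4,268,800 × $362.38 / $123.87 = $12,488,316.

$12,488,316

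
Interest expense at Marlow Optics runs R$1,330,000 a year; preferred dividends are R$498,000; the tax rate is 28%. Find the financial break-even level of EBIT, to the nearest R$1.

Preferred dividends are paid after tax, so their pre-tax equivalent is R$498,000 ÷ (1 − 0.28) = R$691,666.67.
Financial break-even EBIT = interest + D_p ÷ (1 − t) = R$1,330,000 + R$691,666.67 = R$2,021,666.67.

R$2,021,667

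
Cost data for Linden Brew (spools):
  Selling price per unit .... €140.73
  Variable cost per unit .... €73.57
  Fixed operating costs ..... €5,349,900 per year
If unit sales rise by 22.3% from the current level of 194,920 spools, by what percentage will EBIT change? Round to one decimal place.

+37.7%

At 194,920 units, contribution = 194,920 × €67.16 = €13,090,827.20.
EBIT = €13,090,827.20 − €5,349,900 = €7,740,927.20.
Degree of operating leverage = €13,090,827.20 / €7,740,927.20 = 1.6911.
So EBIT moves 1.6911 × (+22.3%) = +37.7%.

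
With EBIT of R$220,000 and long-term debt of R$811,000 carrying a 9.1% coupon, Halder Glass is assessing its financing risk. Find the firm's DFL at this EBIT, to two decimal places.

Interest = R$73,801.00.
DFL = EBIT ÷ (EBIT − I) = R$220,000 ÷ (R$220,000 − R$73,801.00) = R$220,000 ÷ R$146,199.00 = 1.5048.

1.50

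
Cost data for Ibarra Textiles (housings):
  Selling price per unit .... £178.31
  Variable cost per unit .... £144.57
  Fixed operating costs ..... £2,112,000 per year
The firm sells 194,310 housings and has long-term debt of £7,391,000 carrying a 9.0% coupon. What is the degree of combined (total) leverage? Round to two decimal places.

Contribution at this volume is 194,310 × £33.74 = £6,556,019.40.
EBIT = £6,556,019.40 − £2,112,000 = £4,444,019.40. Interest = £665,190.00, so EBIT − I = £3,778,829.40.
Degree of total leverage = total CM / (EBIT − interest) = £6,556,019.40 / £3,778,829.40 = 1.7349.

1.73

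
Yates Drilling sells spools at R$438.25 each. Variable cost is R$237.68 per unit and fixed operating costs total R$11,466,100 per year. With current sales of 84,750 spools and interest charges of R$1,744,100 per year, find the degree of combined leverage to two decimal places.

4.49

Contribution at this volume is 84,750 × R$200.57 = R$16,998,307.50.
Subtracting fixed costs: EBIT = R$16,998,307.50 − R$11,466,100 = R$5,532,207.50. Interest = R$1,744,100.00.
DOL = R$16,998,307.50 ÷ R$5,532,207.50 = 3.0726; DFL = R$5,532,207.50 ÷ R$3,788,107.50 = 1.4604.
Combined leverage = 3.0726 × 1.4604 = 4.4872.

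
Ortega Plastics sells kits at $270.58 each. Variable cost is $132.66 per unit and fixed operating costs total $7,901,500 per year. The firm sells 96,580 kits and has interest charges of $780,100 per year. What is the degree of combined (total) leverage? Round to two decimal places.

2.87

Contribution at this volume is 96,580 × $137.92 = $13,320,313.60.
Subtracting fixed costs: EBIT = $13,320,313.60 − $7,901,500 = $5,418,813.60. Interest = $780,100.00, so EBIT − I = $4,638,713.60.
DCL = contribution ÷ (EBIT − I) = $13,320,313.60 ÷ $4,638,713.60 = 2.8716.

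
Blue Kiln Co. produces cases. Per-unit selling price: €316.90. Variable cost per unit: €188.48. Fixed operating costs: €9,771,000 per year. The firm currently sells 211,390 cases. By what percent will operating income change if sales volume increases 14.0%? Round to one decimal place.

Total contribution margin = 211,390 × €128.42 = €27,146,703.80.
Operating income = contribution − fixed costs = €27,146,703.80 − €9,771,000 = €17,375,703.80.
So DOL = total CM / EBIT = €27,146,703.80 / €17,375,703.80 = 1.5623.
So EBIT moves 1.5623 × (+14.0%) = +21.9%.

+21.9%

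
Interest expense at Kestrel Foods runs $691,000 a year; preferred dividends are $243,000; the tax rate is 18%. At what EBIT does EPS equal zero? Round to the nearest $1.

$987,341

Preferred dividends are paid after tax, so their pre-tax equivalent is $243,000 ÷ (1 − 0.18) = $296,341.46.
EPS = 0 when EBIT covers interest plus the pre-tax preferred burden: $691,000 + $296,341.46 = $987,341.46.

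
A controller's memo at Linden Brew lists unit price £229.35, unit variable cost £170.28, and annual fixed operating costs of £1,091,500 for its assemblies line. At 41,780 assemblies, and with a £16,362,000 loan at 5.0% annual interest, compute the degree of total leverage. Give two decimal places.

4.42

At 41,780 units, contribution = 41,780 × £59.07 = £2,467,944.60.
EBIT = £2,467,944.60 − £1,091,500 = £1,376,444.60. Interest = £818,100.00, so EBIT − I = £558,344.60.
DCL = contribution ÷ (EBIT − I) = £2,467,944.60 ÷ £558,344.60 = 4.4201.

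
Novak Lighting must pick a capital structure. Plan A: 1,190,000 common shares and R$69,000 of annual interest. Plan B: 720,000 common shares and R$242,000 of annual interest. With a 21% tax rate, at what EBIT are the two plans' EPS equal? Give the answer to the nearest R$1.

R$507,021

Set EPS_A = EPS_B: (EBIT − R$69,000)(1 − 0.21) ÷ 1,190,000 = (EBIT − R$242,000)(1 − 0.21) ÷ 720,000.
The (1 − t) factor cancels: (EBIT − 69,000) × 720,000 = (EBIT − 242,000) × 1,190,000.
EBIT × (1,190,000 − 720,000) = 242,000 × 1,190,000 − 69,000 × 720,000 = 238,300,000,000, so EBIT = 238,300,000,000 ÷ 470,000 = 507,021.28.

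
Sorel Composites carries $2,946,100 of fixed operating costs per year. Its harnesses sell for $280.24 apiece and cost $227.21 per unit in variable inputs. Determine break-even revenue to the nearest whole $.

CM per unit = $280.24 − $227.21 = $53.03; CM ratio = $53.03 / $280.24 = 0.1892.
Break-even revenue = fixed costs × price ÷ CM = $2,946,100 × $280.24 ÷ $53.03 = $15,568,830.

$15,568,830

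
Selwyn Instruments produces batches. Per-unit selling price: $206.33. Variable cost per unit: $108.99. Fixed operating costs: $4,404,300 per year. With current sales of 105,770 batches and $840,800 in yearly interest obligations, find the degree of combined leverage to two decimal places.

Total contribution margin = 105,770 × $97.34 = $10,295,651.80.
Operating income = contribution − fixed costs = $10,295,651.80 − $4,404,300 = $5,891,351.80. Interest = $840,800.00, so EBIT − I = $5,050,551.80.
DCL = contribution ÷ (EBIT − I) = $10,295,651.80 ÷ $5,050,551.80 = 2.0385.

2.04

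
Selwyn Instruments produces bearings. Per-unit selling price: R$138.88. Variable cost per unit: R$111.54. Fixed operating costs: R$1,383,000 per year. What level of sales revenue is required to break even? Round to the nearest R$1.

R$7,025,276

CM per unit = R$138.88 − R$111.54 = R$27.34; CM ratio = R$27.34 / R$138.88 = 0.1969.
Break-even revenue = fixed costs × price ÷ CM = R$1,383,000 × R$138.88 ÷ R$27.34 = R$7,025,276.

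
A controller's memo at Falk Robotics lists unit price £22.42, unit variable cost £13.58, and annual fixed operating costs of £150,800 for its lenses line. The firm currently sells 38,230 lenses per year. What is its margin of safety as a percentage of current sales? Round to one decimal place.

Unit CM = price − variable cost = £22.42 − £13.58 = £8.84. Break-even units = £150,800 ÷ £8.84 = 17,058.82; break-even revenue = 17,058.82 × £22.42 = £382,458.82.
Current sales = 38,230 × £22.42 = £857,116.60.
Margin of safety = (£857,116.60 − £382,458.82) ÷ £857,116.60 = 55.4%.

55.4%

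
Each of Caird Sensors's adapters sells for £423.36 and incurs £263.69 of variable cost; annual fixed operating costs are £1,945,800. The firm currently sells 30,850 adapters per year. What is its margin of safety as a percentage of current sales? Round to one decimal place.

60.5%

Contribution margin per unit = £423.36 − £263.69 = £159.67. Break-even units = £1,945,800 ÷ £159.67 = 12,186.38; break-even revenue = 12,186.38 × £423.36 = £5,159,227.71.
Current sales = 30,850 × £423.36 = £13,060,656.00.
Margin of safety = (£13,060,656.00 − £5,159,227.71) ÷ £13,060,656.00 = 60.5%.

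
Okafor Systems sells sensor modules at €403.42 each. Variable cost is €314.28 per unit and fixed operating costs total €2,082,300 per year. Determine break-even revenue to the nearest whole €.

€9,423,844

CM per unit = €403.42 − €314.28 = €89.14; CM ratio = €89.14 / €403.42 = 0.2210.
Break-even revenue = fixed costs × price ÷ CM = €2,082,300 × €403.42 ÷ €89.14 = €9,423,844.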